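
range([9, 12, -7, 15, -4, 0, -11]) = 26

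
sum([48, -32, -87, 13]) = -58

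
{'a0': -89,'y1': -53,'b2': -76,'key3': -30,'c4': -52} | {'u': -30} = {'a0': -89, 'y1': -53, 'b2': -76, 'key3': -30, 'c4': -52, 'u': -30}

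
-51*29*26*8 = -307632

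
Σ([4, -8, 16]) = 12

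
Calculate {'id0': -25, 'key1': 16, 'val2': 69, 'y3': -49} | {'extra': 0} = {'id0': -25, 'key1': 16, 'val2': 69, 'y3': -49, 'extra': 0}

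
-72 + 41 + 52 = 21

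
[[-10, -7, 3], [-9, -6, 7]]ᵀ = [[-10, -9], [-7, -6], [3, 7]]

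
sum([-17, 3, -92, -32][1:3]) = -89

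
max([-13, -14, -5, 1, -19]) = 1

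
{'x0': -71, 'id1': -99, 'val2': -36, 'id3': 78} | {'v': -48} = {'x0': -71, 'id1': -99, 'val2': -36, 'id3': 78, 'v': -48}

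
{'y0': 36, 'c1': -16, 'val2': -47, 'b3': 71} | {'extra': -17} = {'y0': 36, 'c1': -16, 'val2': -47, 'b3': 71, 'extra': -17}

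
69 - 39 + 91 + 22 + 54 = 197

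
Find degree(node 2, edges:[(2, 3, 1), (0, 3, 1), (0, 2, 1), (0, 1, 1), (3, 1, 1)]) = 2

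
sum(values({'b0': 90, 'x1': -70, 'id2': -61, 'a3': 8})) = 90 + (-70) + (-61) + 8
= -33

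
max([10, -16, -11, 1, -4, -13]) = 10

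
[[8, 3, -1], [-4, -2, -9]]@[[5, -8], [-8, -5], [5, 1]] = C[0][0] = (8)*(5) + (3)*(-8) + (-1)*(5) = 11
C[0][1] = (8)*(-8) + (3)*(-5) + (-1)*(1) = -80
C[1][0] = (-4)*(5) + (-2)*(-8) + (-9)*(5) = -49
C[1][1] = (-4)*(-8) + (-2)*(-5) + (-9)*(1) = 33
= [[11, -80], [-49, 33]]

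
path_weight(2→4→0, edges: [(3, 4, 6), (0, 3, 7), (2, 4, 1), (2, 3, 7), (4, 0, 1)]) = w(2→4)=1 + w(4→0)=1
= 2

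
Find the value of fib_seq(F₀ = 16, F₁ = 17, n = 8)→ [16, 17, 33, 50, 83, 133, 216, 349]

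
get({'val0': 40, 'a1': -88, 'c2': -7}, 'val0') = 40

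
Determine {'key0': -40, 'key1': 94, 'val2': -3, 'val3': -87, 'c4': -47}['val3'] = -87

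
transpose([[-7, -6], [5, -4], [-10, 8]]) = [[-7, 5, -10], [-6, -4, 8]]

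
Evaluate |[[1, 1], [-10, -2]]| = (1)*(-2) - (1)*(-10)
= 8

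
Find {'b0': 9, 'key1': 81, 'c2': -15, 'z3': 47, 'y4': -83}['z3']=47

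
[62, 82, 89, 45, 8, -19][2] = 89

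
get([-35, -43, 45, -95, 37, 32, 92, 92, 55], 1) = -43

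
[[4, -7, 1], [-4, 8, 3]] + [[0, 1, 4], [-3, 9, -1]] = [[4, -6, 5], [-7, 17, 2]]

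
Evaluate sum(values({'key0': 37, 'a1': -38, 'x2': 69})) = 37 + (-38) + 69
= 68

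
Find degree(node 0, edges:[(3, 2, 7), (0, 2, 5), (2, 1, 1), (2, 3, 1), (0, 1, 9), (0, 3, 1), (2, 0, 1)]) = incident: (0,2), (0,1), (0,3), (2,0)
= 4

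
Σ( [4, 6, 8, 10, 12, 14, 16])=4 + 6 + 8 + 10 + 12 + 14 + 16
= 70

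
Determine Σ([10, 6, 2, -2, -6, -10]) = 0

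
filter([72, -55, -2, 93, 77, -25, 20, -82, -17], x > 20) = keep x where x > 20: 72✓, -55✗, -2✗, 93✓, 77✓, -25✗, 20✗, -82✗, -17✗
= [72, 93, 77]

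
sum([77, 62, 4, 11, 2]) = 77 + 62 + 4 + 11 + 2
= 156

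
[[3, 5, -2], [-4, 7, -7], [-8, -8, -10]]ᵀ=[[3, -4, -8], [5, 7, -8], [-2, -7, -10]]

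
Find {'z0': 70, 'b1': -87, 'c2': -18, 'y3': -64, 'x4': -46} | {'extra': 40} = {'z0': 70, 'b1': -87, 'c2': -18, 'y3': -64, 'x4': -46, 'extra': 40}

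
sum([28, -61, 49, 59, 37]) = 112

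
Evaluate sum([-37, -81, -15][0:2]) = -118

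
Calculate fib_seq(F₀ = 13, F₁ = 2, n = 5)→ F_2 = F_1 + F_0 = 15
F_3 = F_2 + F_1 = 17
F_4 = F_3 + F_2 = 32
= [13, 2, 15, 17, 32]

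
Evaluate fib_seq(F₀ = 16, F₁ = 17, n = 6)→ F_2 = F_1 + F_0 = 33
F_3 = F_2 + F_1 = 50
F_4 = F_3 + F_2 = 83
...
= [16, 17, 33, 50, 83, 133]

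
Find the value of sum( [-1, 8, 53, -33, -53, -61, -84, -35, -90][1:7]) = -170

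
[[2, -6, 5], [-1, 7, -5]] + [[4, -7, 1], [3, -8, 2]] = [[6, -13, 6], [2, -1, -3]]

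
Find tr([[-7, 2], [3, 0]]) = -7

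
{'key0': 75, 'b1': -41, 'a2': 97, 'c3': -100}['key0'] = 75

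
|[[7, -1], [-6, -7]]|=-55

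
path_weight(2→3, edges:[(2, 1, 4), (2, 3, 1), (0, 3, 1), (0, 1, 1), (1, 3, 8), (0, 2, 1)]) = w(2→3)=1
= 1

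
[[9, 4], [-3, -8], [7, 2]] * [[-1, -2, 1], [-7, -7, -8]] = [[-37, -46, -23], [59, 62, 61], [-21, -28, -9]]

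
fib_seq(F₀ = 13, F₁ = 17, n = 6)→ [13, 17, 30, 47, 77, 124]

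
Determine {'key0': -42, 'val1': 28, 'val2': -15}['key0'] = -42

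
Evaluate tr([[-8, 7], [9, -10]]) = diagonal: (-8) + (-10)
= -18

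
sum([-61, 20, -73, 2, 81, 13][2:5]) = slice → [-73, 2, 81]
(-73) + 2 + 81
= 10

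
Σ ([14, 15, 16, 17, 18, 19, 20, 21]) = 140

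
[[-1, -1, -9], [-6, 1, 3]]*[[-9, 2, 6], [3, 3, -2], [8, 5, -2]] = C[0][0] = (-1)*(-9) + (-1)*(3) + (-9)*(8) = -66
C[0][1] = (-1)*(2) + (-1)*(3) + (-9)*(5) = -50
C[0][2] = (-1)*(6) + (-1)*(-2) + (-9)*(-2) = 14
C[1][0] = (-6)*(-9) + (1)*(3) + (3)*(8) = 81
C[1][1] = (-6)*(2) + (1)*(3) + (3)*(5) = 6
C[1][2] = (-6)*(6) + (1)*(-2) + (3)*(-2) = -44
= [[-66, -50, 14], [81, 6, -44]]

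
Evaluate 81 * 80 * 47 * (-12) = -3654720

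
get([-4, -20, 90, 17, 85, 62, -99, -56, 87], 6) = -99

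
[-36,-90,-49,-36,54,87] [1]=-90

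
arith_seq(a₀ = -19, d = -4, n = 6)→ [-19, -23, -27, -31, -35, -39]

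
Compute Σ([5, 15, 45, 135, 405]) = 605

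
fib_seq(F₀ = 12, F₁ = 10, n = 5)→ [12, 10, 22, 32, 54]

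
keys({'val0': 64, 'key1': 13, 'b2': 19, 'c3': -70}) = ['val0', 'key1', 'b2', 'c3']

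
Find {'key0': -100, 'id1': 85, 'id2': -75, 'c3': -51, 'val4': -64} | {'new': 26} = {'key0': -100, 'id1': 85, 'id2': -75, 'c3': -51, 'val4': -64, 'new': 26}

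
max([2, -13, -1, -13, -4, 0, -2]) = 2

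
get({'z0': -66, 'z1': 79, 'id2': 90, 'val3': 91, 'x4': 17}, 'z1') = 79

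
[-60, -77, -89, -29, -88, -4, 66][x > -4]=[66]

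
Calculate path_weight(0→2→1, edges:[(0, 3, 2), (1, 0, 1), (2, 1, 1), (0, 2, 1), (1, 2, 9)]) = 2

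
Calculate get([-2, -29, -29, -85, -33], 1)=-29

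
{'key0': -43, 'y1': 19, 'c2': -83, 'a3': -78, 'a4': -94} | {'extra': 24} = {'key0': -43, 'y1': 19, 'c2': -83, 'a3': -78, 'a4': -94, 'extra': 24}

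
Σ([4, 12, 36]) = 4 + 12 + 36
= 52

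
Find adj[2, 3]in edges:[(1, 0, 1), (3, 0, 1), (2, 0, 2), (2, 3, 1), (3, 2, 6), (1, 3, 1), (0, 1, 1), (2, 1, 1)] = 1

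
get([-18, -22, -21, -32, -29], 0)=-18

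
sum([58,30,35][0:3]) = slice → [58, 30, 35]
58 + 30 + 35
= 123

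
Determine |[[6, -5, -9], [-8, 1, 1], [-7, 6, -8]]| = 640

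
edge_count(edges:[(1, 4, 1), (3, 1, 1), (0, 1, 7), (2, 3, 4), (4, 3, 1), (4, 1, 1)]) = 6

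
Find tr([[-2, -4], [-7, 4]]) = diagonal: (-2) + 4
= 2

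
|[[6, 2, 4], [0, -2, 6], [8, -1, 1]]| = 184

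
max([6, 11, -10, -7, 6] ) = 11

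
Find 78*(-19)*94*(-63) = 8776404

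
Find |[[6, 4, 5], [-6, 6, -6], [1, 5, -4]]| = (1)*(6)*det([[6, -6], [5, -4]]) + (-1)*(4)*det([[-6, -6], [1, -4]]) + (1)*(5)*det([[-6, 6], [1, 5]])
= 36 + -120 + -180
= -264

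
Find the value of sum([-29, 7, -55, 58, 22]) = 3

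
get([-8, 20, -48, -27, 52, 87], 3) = -27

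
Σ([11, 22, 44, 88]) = 165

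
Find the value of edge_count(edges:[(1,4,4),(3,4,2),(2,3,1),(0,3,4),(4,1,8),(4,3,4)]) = 6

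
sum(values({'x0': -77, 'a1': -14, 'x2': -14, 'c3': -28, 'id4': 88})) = (-77) + (-14) + (-14) + (-28) + 88
= -45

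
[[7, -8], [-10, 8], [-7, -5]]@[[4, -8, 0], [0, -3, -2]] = [[28, -32, 16], [-40, 56, -16], [-28, 71, 10]]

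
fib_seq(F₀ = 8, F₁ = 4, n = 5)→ F_2 = F_1 + F_0 = 12
F_3 = F_2 + F_1 = 16
F_4 = F_3 + F_2 = 28
= [8, 4, 12, 16, 28]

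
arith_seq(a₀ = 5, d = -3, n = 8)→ [5, 2, -1, -4, -7, -10, -13, -16]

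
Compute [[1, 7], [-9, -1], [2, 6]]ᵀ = [[1, -9, 2], [7, -1, 6]]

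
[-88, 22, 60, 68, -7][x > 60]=keep x where x > 60: -88✗, 22✗, 60✗, 68✓, -7✗
= [68]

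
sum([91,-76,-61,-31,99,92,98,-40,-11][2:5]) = slice → [-61, -31, 99]
(-61) + (-31) + 99
= 7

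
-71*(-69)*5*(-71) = -1739145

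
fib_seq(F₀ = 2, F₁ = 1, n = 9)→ F_2 = F_1 + F_0 = 3
F_3 = F_2 + F_1 = 4
F_4 = F_3 + F_2 = 7
...
= [2, 1, 3, 4, 7, 11, 18, 29, 47]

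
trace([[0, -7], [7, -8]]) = -8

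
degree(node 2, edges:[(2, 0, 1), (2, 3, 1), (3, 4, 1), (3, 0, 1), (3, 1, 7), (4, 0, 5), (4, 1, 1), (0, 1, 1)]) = incident: (2,0), (2,3)
= 2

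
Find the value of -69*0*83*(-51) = 0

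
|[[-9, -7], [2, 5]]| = (-9)*(5) - (-7)*(2)
= -31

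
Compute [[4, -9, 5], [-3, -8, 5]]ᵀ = [[4, -3], [-9, -8], [5, 5]]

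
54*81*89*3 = 1167858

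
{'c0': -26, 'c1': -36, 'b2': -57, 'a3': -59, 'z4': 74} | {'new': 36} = {'c0': -26, 'c1': -36, 'b2': -57, 'a3': -59, 'z4': 74, 'new': 36}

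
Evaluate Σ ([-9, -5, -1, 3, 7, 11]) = 6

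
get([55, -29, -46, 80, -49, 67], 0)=55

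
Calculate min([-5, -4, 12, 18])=-5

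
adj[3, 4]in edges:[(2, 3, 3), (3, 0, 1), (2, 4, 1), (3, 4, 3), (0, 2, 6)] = 3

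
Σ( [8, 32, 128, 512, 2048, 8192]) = 10920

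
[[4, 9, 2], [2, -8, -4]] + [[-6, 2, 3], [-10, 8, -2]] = [[-2, 11, 5], [-8, 0, -6]]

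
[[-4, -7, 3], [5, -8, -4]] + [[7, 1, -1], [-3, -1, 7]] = [[3, -6, 2], [2, -9, 3]]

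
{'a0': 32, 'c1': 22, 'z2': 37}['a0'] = 32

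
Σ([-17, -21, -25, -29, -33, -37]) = (-17) + (-21) + (-25) + (-29) + (-33) + (-37)
= -162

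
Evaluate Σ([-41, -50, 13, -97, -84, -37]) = -296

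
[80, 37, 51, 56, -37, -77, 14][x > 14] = [80, 37, 51, 56]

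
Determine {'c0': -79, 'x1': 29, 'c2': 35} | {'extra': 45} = {'c0': -79, 'x1': 29, 'c2': 35, 'extra': 45}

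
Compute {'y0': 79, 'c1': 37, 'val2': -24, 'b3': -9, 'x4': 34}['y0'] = 79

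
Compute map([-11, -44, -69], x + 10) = -11+10=-1, -44+10=-34, -69+10=-59
= [-1, -34, -59]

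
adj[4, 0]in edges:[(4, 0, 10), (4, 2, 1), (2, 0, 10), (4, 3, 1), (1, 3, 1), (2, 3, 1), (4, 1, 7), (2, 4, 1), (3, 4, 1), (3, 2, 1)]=10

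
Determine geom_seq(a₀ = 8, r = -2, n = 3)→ [8, -16, 32]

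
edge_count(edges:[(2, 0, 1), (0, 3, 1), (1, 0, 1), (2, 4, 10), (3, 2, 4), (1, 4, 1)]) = 6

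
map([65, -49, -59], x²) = (65)²=4225, (-49)²=2401, (-59)²=3481
= [4225, 2401, 3481]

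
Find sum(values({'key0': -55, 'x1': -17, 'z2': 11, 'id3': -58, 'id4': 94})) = (-55) + (-17) + 11 + (-58) + 94
= -25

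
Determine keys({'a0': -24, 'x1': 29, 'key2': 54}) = ['a0', 'x1', 'key2']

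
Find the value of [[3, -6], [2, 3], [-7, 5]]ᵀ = [[3, 2, -7], [-6, 3, 5]]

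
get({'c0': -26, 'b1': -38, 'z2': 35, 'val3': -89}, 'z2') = 35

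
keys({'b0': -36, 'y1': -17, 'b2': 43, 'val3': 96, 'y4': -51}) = ['b0', 'y1', 'b2', 'val3', 'y4']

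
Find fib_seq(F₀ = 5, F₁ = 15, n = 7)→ [5, 15, 20, 35, 55, 90, 145]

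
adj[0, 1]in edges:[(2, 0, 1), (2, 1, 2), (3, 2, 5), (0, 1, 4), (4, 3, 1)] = 4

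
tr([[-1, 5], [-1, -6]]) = diagonal: (-1) + (-6)
= -7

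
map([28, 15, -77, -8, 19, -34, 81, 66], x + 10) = 28+10=38, 15+10=25, -77+10=-67, -8+10=2, 19+10=29, -34+10=-24, 81+10=91, 66+10=76
= [38, 25, -67, 2, 29, -24, 91, 76]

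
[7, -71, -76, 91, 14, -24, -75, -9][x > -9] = [7, 91, 14]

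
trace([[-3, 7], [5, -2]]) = diagonal: (-3) + (-2)
= -5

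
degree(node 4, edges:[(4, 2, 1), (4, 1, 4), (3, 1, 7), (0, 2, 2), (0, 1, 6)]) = incident: (4,2), (4,1)
= 2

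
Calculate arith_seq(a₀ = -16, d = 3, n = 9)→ a_0 = -16 + 0*3 = -16
a_1 = -16 + 1*3 = -13
a_2 = -16 + 2*3 = -10
...
= [-16, -13, -10, -7, -4, -1, 2, 5, 8]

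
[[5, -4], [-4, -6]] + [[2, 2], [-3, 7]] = [[7, -2], [-7, 1]]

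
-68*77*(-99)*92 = 47689488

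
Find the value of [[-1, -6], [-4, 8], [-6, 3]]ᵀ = [[-1, -4, -6], [-6, 8, 3]]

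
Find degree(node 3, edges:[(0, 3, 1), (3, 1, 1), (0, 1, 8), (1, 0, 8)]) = incident: (0,3), (3,1)
= 2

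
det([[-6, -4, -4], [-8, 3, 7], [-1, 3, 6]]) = (1)*(-6)*det([[3, 7], [3, 6]]) + (-1)*(-4)*det([[-8, 7], [-1, 6]]) + (1)*(-4)*det([[-8, 3], [-1, 3]])
= 18 + -164 + 84
= -62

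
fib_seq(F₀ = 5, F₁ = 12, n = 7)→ [5, 12, 17, 29, 46, 75, 121]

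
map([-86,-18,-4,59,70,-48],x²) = (-86)²=7396, (-18)²=324, (-4)²=16, (59)²=3481, (70)²=4900, (-48)²=2304
= [7396, 324, 16, 3481, 4900, 2304]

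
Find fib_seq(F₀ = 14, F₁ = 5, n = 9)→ [14, 5, 19, 24, 43, 67, 110, 177, 287]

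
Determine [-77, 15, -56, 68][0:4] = [-77, 15, -56, 68]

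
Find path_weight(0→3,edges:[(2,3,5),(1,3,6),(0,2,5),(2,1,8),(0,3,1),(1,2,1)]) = 1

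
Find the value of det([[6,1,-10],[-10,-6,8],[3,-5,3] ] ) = -494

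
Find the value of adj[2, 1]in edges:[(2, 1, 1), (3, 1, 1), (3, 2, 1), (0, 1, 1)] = 1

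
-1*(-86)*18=1548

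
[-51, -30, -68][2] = -68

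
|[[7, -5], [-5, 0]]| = (7)*(0) - (-5)*(-5)
= -25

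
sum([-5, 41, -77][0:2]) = 36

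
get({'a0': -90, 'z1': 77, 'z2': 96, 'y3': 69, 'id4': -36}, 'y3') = 69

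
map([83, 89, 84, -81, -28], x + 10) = 83+10=93, 89+10=99, 84+10=94, -81+10=-71, -28+10=-18
= [93, 99, 94, -71, -18]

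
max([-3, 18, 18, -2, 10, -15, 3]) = 18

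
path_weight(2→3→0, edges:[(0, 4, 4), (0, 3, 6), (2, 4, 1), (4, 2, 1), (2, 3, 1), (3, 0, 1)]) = w(2→3)=1 + w(3→0)=1
= 2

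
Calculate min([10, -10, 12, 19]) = -10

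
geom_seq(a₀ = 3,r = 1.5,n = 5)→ [3.0, 4.5, 6.75, 10.125, 15.1875]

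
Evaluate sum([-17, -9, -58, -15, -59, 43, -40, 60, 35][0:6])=slice → [-17, -9, -58, -15, -59, 43]
(-17) + (-9) + (-58) + (-15) + (-59) + 43
= -115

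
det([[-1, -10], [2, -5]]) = (-1)*(-5) - (-10)*(2)
= 25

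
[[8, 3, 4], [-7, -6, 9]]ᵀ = [[8, -7], [3, -6], [4, 9]]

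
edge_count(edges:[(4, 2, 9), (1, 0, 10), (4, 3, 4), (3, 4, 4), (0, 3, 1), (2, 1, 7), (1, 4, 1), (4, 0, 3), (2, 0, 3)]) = 9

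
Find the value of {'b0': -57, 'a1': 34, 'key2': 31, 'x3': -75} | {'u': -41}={'b0': -57, 'a1': 34, 'key2': 31, 'x3': -75, 'u': -41}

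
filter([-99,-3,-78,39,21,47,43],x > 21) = keep x where x > 21: -99✗, -3✗, -78✗, 39✓, 21✗, 47✓, 43✓
= [39, 47, 43]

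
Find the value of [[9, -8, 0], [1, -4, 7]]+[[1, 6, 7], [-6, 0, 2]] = [[10, -2, 7], [-5, -4, 9]]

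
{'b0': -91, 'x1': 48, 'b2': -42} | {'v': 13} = {'b0': -91, 'x1': 48, 'b2': -42, 'v': 13}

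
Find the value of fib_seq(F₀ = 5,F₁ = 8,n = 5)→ F_2 = F_1 + F_0 = 13
F_3 = F_2 + F_1 = 21
F_4 = F_3 + F_2 = 34
= [5, 8, 13, 21, 34]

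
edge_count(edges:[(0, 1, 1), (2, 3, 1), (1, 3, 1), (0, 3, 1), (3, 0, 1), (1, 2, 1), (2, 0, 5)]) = 7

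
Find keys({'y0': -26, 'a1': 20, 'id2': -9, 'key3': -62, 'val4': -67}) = ['y0', 'a1', 'id2', 'key3', 'val4']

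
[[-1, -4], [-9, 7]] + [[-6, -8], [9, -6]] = [[-7, -12], [0, 1]]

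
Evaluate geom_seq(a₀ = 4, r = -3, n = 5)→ a_0 = 4*(-3)^0 = 4
a_1 = 4*(-3)^1 = -12
a_2 = 4*(-3)^2 = 36
...
= [4, -12, 36, -108, 324]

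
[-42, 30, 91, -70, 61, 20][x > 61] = [91]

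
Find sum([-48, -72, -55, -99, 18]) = (-48) + (-72) + (-55) + (-99) + 18
= -256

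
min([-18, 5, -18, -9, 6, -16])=-18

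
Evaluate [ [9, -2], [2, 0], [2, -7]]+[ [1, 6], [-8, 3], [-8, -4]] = [[10, 4], [-6, 3], [-6, -11]]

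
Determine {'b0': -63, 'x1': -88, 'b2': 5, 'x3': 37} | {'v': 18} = {'b0': -63, 'x1': -88, 'b2': 5, 'x3': 37, 'v': 18}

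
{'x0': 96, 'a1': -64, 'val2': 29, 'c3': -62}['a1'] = -64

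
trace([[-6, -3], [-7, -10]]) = diagonal: (-6) + (-10)
= -16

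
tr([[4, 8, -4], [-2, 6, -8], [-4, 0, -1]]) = diagonal: 4 + 6 + (-1)
= 9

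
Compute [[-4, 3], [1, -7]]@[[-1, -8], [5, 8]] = [[19, 56], [-36, -64]]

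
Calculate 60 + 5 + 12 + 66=143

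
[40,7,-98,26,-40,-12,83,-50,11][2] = -98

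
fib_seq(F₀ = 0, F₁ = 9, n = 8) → [0, 9, 9, 18, 27, 45, 72, 117]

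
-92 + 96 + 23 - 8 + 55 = 74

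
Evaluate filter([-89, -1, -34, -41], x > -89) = [-1, -34, -41]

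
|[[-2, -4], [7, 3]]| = (-2)*(3) - (-4)*(7)
= 22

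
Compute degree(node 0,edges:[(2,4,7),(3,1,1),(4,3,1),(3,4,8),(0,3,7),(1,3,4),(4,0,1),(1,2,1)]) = 2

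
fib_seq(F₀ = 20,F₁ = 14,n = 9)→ [20, 14, 34, 48, 82, 130, 212, 342, 554]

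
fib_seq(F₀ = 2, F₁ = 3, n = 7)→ [2, 3, 5, 8, 13, 21, 34]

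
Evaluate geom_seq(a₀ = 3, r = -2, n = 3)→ a_0 = 3*(-2)^0 = 3
a_1 = 3*(-2)^1 = -6
a_2 = 3*(-2)^2 = 12
= [3, -6, 12]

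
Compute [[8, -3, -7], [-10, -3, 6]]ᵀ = [[8, -10], [-3, -3], [-7, 6]]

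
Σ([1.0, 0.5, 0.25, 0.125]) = 1.0 + 0.5 + 0.25 + 0.125
= 1.875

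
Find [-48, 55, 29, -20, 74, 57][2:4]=[29, -20]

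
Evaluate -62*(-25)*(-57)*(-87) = 7686450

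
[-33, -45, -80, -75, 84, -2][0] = -33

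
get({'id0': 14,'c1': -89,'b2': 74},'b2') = 74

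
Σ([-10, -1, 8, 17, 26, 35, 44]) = (-10) + (-1) + 8 + 17 + 26 + 35 + 44
= 119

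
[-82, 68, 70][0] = -82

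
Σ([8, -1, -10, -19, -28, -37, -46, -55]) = -188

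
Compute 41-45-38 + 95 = 53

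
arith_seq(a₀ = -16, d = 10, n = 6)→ a_0 = -16 + 0*10 = -16
a_1 = -16 + 1*10 = -6
a_2 = -16 + 2*10 = 4
...
= [-16, -6, 4, 14, 24, 34]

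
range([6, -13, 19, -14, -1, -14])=33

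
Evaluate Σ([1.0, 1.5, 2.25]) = 1.0 + 1.5 + 2.25
= 4.75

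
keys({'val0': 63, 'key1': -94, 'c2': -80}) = ['val0', 'key1', 'c2']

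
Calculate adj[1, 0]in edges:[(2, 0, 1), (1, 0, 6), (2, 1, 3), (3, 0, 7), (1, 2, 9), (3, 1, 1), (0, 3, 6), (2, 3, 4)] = 6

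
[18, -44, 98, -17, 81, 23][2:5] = [98, -17, 81]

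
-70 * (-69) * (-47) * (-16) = 3632160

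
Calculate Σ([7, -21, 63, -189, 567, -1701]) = -1274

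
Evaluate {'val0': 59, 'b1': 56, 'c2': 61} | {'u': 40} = {'val0': 59, 'b1': 56, 'c2': 61, 'u': 40}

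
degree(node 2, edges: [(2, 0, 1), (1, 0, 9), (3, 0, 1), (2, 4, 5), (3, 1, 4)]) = 2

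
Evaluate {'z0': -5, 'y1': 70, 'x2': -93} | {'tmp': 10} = {'z0': -5, 'y1': 70, 'x2': -93, 'tmp': 10}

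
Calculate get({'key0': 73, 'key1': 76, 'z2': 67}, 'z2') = 67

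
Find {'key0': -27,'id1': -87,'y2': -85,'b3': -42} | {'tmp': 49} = {'key0': -27, 'id1': -87, 'y2': -85, 'b3': -42, 'tmp': 49}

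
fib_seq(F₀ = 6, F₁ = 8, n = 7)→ F_2 = F_1 + F_0 = 14
F_3 = F_2 + F_1 = 22
F_4 = F_3 + F_2 = 36
...
= [6, 8, 14, 22, 36, 58, 94]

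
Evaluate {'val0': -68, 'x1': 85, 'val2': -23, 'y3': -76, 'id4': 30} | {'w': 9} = {'val0': -68, 'x1': 85, 'val2': -23, 'y3': -76, 'id4': 30, 'w': 9}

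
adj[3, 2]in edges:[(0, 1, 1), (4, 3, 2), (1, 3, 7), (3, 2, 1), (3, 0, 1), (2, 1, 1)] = 1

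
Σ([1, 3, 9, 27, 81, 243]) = 364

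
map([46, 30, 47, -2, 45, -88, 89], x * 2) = 46*2=92, 30*2=60, 47*2=94, -2*2=-4, 45*2=90, -88*2=-176, 89*2=178
= [92, 60, 94, -4, 90, -176, 178]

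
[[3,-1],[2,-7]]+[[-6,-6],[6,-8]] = [[-3, -7], [8, -15]]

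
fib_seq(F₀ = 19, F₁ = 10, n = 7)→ [19, 10, 29, 39, 68, 107, 175]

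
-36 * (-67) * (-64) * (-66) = 10188288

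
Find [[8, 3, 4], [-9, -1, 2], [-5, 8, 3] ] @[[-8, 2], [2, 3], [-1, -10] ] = [[-62, -15], [68, -41], [53, -16]]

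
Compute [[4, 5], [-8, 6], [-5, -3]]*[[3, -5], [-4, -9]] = [[-8, -65], [-48, -14], [-3, 52]]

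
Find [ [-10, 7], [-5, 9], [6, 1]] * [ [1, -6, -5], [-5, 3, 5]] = C[0][0] = (-10)*(1) + (7)*(-5) = -45
C[0][1] = (-10)*(-6) + (7)*(3) = 81
C[0][2] = (-10)*(-5) + (7)*(5) = 85
C[1][0] = (-5)*(1) + (9)*(-5) = -50
C[1][1] = (-5)*(-6) + (9)*(3) = 57
C[1][2] = (-5)*(-5) + (9)*(5) = 70
... (3 more cells)
= [[-45, 81, 85], [-50, 57, 70], [1, -33, -25]]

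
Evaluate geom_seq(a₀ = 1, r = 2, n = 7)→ a_0 = 1*2^0 = 1
a_1 = 1*2^1 = 2
a_2 = 1*2^2 = 4
...
= [1, 2, 4, 8, 16, 32, 64]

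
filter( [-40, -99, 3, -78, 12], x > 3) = keep x where x > 3: -40✗, -99✗, 3✗, -78✗, 12✓
= [12]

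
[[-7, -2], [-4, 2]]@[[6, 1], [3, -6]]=[[-48, 5], [-18, -16]]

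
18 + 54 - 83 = -11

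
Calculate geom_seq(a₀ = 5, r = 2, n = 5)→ [5, 10, 20, 40, 80]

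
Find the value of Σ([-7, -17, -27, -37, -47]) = -135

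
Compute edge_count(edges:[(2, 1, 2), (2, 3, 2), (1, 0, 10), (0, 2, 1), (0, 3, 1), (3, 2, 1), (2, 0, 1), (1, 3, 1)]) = 8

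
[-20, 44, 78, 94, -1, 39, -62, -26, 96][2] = 78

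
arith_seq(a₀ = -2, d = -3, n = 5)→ a_0 = -2 + 0*-3 = -2
a_1 = -2 + 1*-3 = -5
a_2 = -2 + 2*-3 = -8
...
= [-2, -5, -8, -11, -14]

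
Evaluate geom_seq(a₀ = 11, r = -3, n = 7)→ a_0 = 11*(-3)^0 = 11
a_1 = 11*(-3)^1 = -33
a_2 = 11*(-3)^2 = 99
...
= [11, -33, 99, -297, 891, -2673, 8019]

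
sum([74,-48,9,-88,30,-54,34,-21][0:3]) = 35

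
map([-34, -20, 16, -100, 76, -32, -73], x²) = [1156, 400, 256, 10000, 5776, 1024, 5329]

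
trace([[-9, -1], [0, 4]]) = -5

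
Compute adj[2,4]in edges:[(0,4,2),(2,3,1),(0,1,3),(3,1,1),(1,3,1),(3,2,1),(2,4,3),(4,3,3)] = 3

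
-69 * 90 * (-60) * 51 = 19002600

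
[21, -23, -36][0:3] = [21, -23, -36]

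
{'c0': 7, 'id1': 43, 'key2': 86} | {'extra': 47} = {'c0': 7, 'id1': 43, 'key2': 86, 'extra': 47}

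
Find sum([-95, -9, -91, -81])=(-95) + (-9) + (-91) + (-81)
= -276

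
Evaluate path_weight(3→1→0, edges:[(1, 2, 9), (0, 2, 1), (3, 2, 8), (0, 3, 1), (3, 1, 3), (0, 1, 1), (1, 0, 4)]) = w(3→1)=3 + w(1→0)=4
= 7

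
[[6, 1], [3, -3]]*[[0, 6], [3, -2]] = [[3, 34], [-9, 24]]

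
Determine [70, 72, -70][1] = 72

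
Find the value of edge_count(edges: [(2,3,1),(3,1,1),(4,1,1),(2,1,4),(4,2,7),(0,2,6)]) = 6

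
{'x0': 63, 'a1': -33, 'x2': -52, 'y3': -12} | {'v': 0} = {'x0': 63, 'a1': -33, 'x2': -52, 'y3': -12, 'v': 0}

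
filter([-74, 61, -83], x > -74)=keep x where x > -74: -74✗, 61✓, -83✗
= [61]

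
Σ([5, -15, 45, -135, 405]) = 305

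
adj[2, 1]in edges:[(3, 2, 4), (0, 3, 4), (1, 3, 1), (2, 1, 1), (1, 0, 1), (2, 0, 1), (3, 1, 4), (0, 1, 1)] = 1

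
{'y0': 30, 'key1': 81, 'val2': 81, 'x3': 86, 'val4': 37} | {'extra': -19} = {'y0': 30, 'key1': 81, 'val2': 81, 'x3': 86, 'val4': 37, 'extra': -19}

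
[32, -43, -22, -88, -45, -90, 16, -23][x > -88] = [32, -43, -22, -45, 16, -23]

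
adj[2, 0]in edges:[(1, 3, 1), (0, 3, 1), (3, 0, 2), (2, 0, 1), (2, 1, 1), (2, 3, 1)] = 1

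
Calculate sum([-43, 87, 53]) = (-43) + 87 + 53
= 97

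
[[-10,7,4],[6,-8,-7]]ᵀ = [[-10, 6], [7, -8], [4, -7]]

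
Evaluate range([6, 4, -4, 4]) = 10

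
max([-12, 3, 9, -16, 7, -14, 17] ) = 17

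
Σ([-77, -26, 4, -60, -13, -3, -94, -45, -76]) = (-77) + (-26) + 4 + (-60) + (-13) + (-3) + (-94) + (-45) + (-76)
= -390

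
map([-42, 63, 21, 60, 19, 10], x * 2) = [-84, 126, 42, 120, 38, 20]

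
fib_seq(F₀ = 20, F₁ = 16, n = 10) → F_2 = F_1 + F_0 = 36
F_3 = F_2 + F_1 = 52
F_4 = F_3 + F_2 = 88
...
= [20, 16, 36, 52, 88, 140, 228, 368, 596, 964]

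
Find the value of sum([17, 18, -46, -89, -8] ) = 17 + 18 + (-46) + (-89) + (-8)
= -108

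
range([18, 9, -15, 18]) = 33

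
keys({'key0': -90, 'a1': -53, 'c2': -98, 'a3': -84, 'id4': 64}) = ['key0', 'a1', 'c2', 'a3', 'id4']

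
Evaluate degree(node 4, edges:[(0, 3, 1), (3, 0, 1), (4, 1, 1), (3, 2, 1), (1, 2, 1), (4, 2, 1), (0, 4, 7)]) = incident: (4,1), (4,2), (0,4)
= 3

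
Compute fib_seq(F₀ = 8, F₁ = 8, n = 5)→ [8, 8, 16, 24, 40]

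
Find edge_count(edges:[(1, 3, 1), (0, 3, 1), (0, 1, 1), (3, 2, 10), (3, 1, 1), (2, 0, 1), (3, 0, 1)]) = 7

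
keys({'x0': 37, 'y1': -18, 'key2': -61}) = ['x0', 'y1', 'key2']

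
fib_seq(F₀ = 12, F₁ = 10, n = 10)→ F_2 = F_1 + F_0 = 22
F_3 = F_2 + F_1 = 32
F_4 = F_3 + F_2 = 54
...
= [12, 10, 22, 32, 54, 86, 140, 226, 366, 592]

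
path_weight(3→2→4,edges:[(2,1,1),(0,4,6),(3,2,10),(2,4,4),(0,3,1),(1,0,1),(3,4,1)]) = w(3→2)=10 + w(2→4)=4
= 14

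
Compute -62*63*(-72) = 281232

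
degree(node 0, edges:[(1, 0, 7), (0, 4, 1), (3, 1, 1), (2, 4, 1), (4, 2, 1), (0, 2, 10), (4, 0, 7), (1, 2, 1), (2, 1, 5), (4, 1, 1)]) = incident: (1,0), (0,4), (0,2), (4,0)
= 4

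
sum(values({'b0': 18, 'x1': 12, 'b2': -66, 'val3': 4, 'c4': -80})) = -112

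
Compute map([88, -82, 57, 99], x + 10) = [98, -72, 67, 109]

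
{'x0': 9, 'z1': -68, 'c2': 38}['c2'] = 38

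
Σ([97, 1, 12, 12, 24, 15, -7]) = 97 + 1 + 12 + 12 + 24 + 15 + (-7)
= 154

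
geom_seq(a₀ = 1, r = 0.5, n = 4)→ [1.0, 0.5, 0.25, 0.125]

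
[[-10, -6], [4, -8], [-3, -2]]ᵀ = [[-10, 4, -3], [-6, -8, -2]]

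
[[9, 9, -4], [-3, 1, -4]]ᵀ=[[9, -3], [9, 1], [-4, -4]]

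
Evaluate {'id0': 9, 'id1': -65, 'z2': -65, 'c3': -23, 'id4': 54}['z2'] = -65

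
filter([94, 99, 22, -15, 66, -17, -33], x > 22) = keep x where x > 22: 94✓, 99✓, 22✗, -15✗, 66✓, -17✗, -33✗
= [94, 99, 66]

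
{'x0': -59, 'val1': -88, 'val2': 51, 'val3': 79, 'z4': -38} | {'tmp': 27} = {'x0': -59, 'val1': -88, 'val2': 51, 'val3': 79, 'z4': -38, 'tmp': 27}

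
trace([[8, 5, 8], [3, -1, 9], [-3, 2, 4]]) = diagonal: 8 + (-1) + 4
= 11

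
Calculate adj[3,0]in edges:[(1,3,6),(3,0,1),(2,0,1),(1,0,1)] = 1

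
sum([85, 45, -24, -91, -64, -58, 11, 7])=85 + 45 + (-24) + (-91) + (-64) + (-58) + 11 + 7
= -89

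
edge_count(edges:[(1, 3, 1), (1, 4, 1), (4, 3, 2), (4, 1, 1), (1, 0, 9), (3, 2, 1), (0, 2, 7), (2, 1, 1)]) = 8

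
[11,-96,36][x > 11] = keep x where x > 11: 11✗, -96✗, 36✓
= [36]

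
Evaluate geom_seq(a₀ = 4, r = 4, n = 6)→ a_0 = 4*4^0 = 4
a_1 = 4*4^1 = 16
a_2 = 4*4^2 = 64
...
= [4, 16, 64, 256, 1024, 4096]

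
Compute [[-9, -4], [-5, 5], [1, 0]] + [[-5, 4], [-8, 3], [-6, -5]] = [[-14, 0], [-13, 8], [-5, -5]]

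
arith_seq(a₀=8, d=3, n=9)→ a_0 = 8 + 0*3 = 8
a_1 = 8 + 1*3 = 11
a_2 = 8 + 2*3 = 14
...
= [8, 11, 14, 17, 20, 23, 26, 29, 32]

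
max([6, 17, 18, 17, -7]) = 18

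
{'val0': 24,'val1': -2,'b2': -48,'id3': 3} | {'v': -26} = {'val0': 24, 'val1': -2, 'b2': -48, 'id3': 3, 'v': -26}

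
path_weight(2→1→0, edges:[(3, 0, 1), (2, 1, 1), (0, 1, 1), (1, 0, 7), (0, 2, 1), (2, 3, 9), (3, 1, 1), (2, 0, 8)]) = 8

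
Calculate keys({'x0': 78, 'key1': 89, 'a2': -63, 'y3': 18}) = ['x0', 'key1', 'a2', 'y3']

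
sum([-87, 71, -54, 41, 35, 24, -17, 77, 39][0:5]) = 6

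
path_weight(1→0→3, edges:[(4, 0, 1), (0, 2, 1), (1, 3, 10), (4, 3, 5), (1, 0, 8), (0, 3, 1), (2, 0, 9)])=w(1→0)=8 + w(0→3)=1
= 9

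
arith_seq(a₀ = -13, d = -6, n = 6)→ a_0 = -13 + 0*-6 = -13
a_1 = -13 + 1*-6 = -19
a_2 = -13 + 2*-6 = -25
...
= [-13, -19, -25, -31, -37, -43]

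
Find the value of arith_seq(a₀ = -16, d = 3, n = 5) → a_0 = -16 + 0*3 = -16
a_1 = -16 + 1*3 = -13
a_2 = -16 + 2*3 = -10
...
= [-16, -13, -10, -7, -4]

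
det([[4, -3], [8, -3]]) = (4)*(-3) - (-3)*(8)
= 12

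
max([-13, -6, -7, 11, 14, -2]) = 14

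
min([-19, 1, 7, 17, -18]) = -19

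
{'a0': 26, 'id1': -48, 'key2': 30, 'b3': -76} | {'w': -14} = {'a0': 26, 'id1': -48, 'key2': 30, 'b3': -76, 'w': -14}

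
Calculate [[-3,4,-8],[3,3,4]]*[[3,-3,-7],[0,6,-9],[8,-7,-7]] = C[0][0] = (-3)*(3) + (4)*(0) + (-8)*(8) = -73
C[0][1] = (-3)*(-3) + (4)*(6) + (-8)*(-7) = 89
C[0][2] = (-3)*(-7) + (4)*(-9) + (-8)*(-7) = 41
C[1][0] = (3)*(3) + (3)*(0) + (4)*(8) = 41
C[1][1] = (3)*(-3) + (3)*(6) + (4)*(-7) = -19
C[1][2] = (3)*(-7) + (3)*(-9) + (4)*(-7) = -76
= [[-73, 89, 41], [41, -19, -76]]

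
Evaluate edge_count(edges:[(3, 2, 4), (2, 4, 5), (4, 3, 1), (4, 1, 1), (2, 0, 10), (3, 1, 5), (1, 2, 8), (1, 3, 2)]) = 8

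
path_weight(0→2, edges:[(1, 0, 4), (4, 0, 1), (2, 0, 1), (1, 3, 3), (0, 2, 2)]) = 2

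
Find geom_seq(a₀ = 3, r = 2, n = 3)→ a_0 = 3*2^0 = 3
a_1 = 3*2^1 = 6
a_2 = 3*2^2 = 12
= [3, 6, 12]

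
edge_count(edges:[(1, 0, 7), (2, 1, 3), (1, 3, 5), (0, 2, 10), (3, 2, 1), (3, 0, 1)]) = 6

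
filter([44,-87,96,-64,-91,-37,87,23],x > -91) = keep x where x > -91: 44✓, -87✓, 96✓, -64✓, -91✗, -37✓, 87✓, 23✓
= [44, -87, 96, -64, -37, 87, 23]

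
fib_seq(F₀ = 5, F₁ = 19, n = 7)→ F_2 = F_1 + F_0 = 24
F_3 = F_2 + F_1 = 43
F_4 = F_3 + F_2 = 67
...
= [5, 19, 24, 43, 67, 110, 177]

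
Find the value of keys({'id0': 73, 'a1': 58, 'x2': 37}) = ['id0', 'a1', 'x2']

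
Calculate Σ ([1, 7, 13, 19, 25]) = 1 + 7 + 13 + 19 + 25
= 65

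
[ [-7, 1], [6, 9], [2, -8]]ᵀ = [[-7, 6, 2], [1, 9, -8]]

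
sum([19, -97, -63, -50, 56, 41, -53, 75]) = 19 + (-97) + (-63) + (-50) + 56 + 41 + (-53) + 75
= -72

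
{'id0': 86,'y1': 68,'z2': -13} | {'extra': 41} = {'id0': 86, 'y1': 68, 'z2': -13, 'extra': 41}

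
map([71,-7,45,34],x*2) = [142, -14, 90, 68]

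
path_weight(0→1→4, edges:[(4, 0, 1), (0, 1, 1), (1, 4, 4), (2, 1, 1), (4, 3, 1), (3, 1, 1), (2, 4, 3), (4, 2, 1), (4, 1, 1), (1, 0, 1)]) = w(0→1)=1 + w(1→4)=4
= 5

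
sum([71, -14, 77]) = 71 + (-14) + 77
= 134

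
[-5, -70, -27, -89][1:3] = [-70, -27]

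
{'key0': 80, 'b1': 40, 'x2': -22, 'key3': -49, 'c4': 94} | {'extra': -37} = {'key0': 80, 'b1': 40, 'x2': -22, 'key3': -49, 'c4': 94, 'extra': -37}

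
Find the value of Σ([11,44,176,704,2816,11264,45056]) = 11 + 44 + 176 + 704 + 2816 + 11264 + 45056
= 60071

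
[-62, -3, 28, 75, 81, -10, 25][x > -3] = keep x where x > -3: -62✗, -3✗, 28✓, 75✓, 81✓, -10✗, 25✓
= [28, 75, 81, 25]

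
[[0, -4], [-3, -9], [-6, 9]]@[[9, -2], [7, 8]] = C[0][0] = (0)*(9) + (-4)*(7) = -28
C[0][1] = (0)*(-2) + (-4)*(8) = -32
C[1][0] = (-3)*(9) + (-9)*(7) = -90
C[1][1] = (-3)*(-2) + (-9)*(8) = -66
C[2][0] = (-6)*(9) + (9)*(7) = 9
C[2][1] = (-6)*(-2) + (9)*(8) = 84
= [[-28, -32], [-90, -66], [9, 84]]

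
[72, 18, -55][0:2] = [72, 18]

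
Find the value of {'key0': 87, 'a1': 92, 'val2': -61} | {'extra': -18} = {'key0': 87, 'a1': 92, 'val2': -61, 'extra': -18}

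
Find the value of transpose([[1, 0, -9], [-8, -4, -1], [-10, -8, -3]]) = [[1, -8, -10], [0, -4, -8], [-9, -1, -3]]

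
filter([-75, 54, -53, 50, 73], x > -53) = [54, 50, 73]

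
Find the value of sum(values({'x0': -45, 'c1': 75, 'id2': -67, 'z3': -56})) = (-45) + 75 + (-67) + (-56)
= -93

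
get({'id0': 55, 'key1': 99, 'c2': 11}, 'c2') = 11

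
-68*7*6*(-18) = 51408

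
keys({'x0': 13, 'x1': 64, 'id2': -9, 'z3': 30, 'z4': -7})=['x0', 'x1', 'id2', 'z3', 'z4']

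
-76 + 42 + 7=-27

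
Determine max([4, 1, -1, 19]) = 19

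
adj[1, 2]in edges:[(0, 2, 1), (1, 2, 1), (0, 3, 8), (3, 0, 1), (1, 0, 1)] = 1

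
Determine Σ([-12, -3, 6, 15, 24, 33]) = (-12) + (-3) + 6 + 15 + 24 + 33
= 63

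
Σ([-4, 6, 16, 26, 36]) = 80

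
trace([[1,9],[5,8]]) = 9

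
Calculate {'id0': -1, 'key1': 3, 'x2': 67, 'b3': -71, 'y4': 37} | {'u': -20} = {'id0': -1, 'key1': 3, 'x2': 67, 'b3': -71, 'y4': 37, 'u': -20}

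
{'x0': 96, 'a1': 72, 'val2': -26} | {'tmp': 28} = {'x0': 96, 'a1': 72, 'val2': -26, 'tmp': 28}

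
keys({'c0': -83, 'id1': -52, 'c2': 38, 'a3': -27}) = ['c0', 'id1', 'c2', 'a3']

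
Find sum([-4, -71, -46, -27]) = -148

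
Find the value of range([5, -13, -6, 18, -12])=31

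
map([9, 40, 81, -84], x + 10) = [19, 50, 91, -74]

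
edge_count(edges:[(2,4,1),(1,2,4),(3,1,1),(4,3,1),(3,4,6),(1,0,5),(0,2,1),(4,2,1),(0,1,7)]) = 9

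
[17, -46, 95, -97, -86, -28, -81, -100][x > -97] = [17, -46, 95, -86, -28, -81]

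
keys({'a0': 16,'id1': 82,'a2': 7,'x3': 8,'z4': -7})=['a0', 'id1', 'a2', 'x3', 'z4']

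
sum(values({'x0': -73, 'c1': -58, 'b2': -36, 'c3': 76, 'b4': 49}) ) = -42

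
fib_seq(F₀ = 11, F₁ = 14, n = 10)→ F_2 = F_1 + F_0 = 25
F_3 = F_2 + F_1 = 39
F_4 = F_3 + F_2 = 64
...
= [11, 14, 25, 39, 64, 103, 167, 270, 437, 707]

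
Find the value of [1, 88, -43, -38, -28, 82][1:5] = [88, -43, -38, -28]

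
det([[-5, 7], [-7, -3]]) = 64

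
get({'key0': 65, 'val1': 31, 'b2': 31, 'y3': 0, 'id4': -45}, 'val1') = 31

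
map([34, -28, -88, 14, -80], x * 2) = [68, -56, -176, 28, -160]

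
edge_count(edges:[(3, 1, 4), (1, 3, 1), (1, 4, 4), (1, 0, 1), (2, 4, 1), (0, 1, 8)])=6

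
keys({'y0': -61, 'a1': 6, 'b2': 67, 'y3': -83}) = ['y0', 'a1', 'b2', 'y3']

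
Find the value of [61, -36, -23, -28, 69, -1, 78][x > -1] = keep x where x > -1: 61✓, -36✗, -23✗, -28✗, 69✓, -1✗, 78✓
= [61, 69, 78]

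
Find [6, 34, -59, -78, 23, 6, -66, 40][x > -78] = [6, 34, -59, 23, 6, -66, 40]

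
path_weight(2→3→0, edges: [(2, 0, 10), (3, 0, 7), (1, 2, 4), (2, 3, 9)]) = w(2→3)=9 + w(3→0)=7
= 16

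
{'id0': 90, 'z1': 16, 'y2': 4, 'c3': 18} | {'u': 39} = {'id0': 90, 'z1': 16, 'y2': 4, 'c3': 18, 'u': 39}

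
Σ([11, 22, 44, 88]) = 165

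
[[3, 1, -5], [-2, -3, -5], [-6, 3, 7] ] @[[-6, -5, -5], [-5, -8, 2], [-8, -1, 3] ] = C[0][0] = (3)*(-6) + (1)*(-5) + (-5)*(-8) = 17
C[0][1] = (3)*(-5) + (1)*(-8) + (-5)*(-1) = -18
C[0][2] = (3)*(-5) + (1)*(2) + (-5)*(3) = -28
C[1][0] = (-2)*(-6) + (-3)*(-5) + (-5)*(-8) = 67
C[1][1] = (-2)*(-5) + (-3)*(-8) + (-5)*(-1) = 39
C[1][2] = (-2)*(-5) + (-3)*(2) + (-5)*(3) = -11
... (3 more cells)
= [[17, -18, -28], [67, 39, -11], [-35, -1, 57]]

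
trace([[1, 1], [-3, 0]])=diagonal: 1 + 0
= 1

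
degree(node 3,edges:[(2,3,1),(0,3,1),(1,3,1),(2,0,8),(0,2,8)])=3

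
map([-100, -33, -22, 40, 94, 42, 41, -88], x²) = [10000, 1089, 484, 1600, 8836, 1764, 1681, 7744]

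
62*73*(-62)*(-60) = 16836720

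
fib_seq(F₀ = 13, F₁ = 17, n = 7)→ F_2 = F_1 + F_0 = 30
F_3 = F_2 + F_1 = 47
F_4 = F_3 + F_2 = 77
...
= [13, 17, 30, 47, 77, 124, 201]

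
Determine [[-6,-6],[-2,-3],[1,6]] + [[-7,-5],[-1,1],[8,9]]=[[-13, -11], [-3, -2], [9, 15]]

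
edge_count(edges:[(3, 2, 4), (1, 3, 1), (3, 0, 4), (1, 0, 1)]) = 4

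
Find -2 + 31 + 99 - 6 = 122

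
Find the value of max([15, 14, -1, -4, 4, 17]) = 17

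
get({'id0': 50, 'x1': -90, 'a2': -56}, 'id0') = 50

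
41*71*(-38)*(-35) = 3871630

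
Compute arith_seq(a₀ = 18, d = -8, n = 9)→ [18, 10, 2, -6, -14, -22, -30, -38, -46]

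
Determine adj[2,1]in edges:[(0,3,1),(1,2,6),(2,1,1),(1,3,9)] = 1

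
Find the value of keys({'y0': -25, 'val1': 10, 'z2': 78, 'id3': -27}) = ['y0', 'val1', 'z2', 'id3']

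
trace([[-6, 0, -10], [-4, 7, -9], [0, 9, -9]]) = -8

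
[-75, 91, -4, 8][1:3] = [91, -4]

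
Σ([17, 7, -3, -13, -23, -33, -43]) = 17 + 7 + (-3) + (-13) + (-23) + (-33) + (-43)
= -91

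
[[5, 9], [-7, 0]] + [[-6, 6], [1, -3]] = [[-1, 15], [-6, -3]]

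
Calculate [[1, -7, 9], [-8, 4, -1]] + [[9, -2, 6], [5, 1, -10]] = [[10, -9, 15], [-3, 5, -11]]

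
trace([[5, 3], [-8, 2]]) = 7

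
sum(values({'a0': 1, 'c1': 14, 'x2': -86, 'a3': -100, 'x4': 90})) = 1 + 14 + (-86) + (-100) + 90
= -81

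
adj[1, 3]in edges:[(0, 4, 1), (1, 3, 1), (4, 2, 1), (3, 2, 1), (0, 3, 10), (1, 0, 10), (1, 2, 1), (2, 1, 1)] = 1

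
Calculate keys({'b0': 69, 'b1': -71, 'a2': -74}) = ['b0', 'b1', 'a2']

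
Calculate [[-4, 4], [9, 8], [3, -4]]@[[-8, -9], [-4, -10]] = C[0][0] = (-4)*(-8) + (4)*(-4) = 16
C[0][1] = (-4)*(-9) + (4)*(-10) = -4
C[1][0] = (9)*(-8) + (8)*(-4) = -104
C[1][1] = (9)*(-9) + (8)*(-10) = -161
C[2][0] = (3)*(-8) + (-4)*(-4) = -8
C[2][1] = (3)*(-9) + (-4)*(-10) = 13
= [[16, -4], [-104, -161], [-8, 13]]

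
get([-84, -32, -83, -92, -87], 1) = -32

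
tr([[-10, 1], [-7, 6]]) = -4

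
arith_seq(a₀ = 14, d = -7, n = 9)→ a_0 = 14 + 0*-7 = 14
a_1 = 14 + 1*-7 = 7
a_2 = 14 + 2*-7 = 0
...
= [14, 7, 0, -7, -14, -21, -28, -35, -42]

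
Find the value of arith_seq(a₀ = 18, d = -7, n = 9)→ [18, 11, 4, -3, -10, -17, -24, -31, -38]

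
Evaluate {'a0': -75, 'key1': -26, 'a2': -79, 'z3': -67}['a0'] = -75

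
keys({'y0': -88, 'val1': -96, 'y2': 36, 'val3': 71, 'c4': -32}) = ['y0', 'val1', 'y2', 'val3', 'c4']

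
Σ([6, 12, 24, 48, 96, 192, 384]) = 6 + 12 + 24 + 48 + 96 + 192 + 384
= 762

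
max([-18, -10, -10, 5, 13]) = 13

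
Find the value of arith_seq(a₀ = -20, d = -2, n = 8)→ [-20, -22, -24, -26, -28, -30, -32, -34]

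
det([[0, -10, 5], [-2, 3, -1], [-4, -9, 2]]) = (1)*(0)*det([[3, -1], [-9, 2]]) + (-1)*(-10)*det([[-2, -1], [-4, 2]]) + (1)*(5)*det([[-2, 3], [-4, -9]])
= 0 + -80 + 150
= 70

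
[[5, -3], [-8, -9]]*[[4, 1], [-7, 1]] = [[41, 2], [31, -17]]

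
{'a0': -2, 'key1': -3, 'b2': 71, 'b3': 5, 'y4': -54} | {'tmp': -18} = {'a0': -2, 'key1': -3, 'b2': 71, 'b3': 5, 'y4': -54, 'tmp': -18}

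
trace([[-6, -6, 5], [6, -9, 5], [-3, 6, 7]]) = -8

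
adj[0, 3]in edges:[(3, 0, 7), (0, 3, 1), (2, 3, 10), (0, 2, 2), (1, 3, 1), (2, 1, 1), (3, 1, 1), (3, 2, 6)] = 1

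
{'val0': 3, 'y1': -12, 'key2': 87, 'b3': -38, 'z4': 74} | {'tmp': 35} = {'val0': 3, 'y1': -12, 'key2': 87, 'b3': -38, 'z4': 74, 'tmp': 35}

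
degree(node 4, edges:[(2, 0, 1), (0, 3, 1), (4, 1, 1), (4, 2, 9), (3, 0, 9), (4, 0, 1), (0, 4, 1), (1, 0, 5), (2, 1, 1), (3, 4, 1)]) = incident: (4,1), (4,2), (4,0), (0,4), (3,4)
= 5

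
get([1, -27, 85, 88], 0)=1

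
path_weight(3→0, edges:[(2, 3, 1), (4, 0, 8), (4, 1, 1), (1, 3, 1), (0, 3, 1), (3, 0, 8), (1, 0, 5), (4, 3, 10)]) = 8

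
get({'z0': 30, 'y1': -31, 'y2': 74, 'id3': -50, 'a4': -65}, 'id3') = -50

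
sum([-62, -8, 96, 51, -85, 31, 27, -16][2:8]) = 104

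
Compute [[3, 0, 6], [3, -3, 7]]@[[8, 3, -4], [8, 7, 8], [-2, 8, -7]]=C[0][0] = (3)*(8) + (0)*(8) + (6)*(-2) = 12
C[0][1] = (3)*(3) + (0)*(7) + (6)*(8) = 57
C[0][2] = (3)*(-4) + (0)*(8) + (6)*(-7) = -54
C[1][0] = (3)*(8) + (-3)*(8) + (7)*(-2) = -14
C[1][1] = (3)*(3) + (-3)*(7) + (7)*(8) = 44
C[1][2] = (3)*(-4) + (-3)*(8) + (7)*(-7) = -85
= [[12, 57, -54], [-14, 44, -85]]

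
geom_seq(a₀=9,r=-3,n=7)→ [9, -27, 81, -243, 729, -2187, 6561]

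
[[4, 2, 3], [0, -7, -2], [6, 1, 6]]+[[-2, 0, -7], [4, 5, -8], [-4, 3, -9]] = [[2, 2, -4], [4, -2, -10], [2, 4, -3]]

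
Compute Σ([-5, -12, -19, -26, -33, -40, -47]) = -182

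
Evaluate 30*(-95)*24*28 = -1915200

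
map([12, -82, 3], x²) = [144, 6724, 9]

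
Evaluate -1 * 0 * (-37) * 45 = 0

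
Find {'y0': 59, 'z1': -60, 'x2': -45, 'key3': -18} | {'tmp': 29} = {'y0': 59, 'z1': -60, 'x2': -45, 'key3': -18, 'tmp': 29}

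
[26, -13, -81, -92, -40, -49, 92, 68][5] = -49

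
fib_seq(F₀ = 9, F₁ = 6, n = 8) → F_2 = F_1 + F_0 = 15
F_3 = F_2 + F_1 = 21
F_4 = F_3 + F_2 = 36
...
= [9, 6, 15, 21, 36, 57, 93, 150]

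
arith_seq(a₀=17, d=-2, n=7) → a_0 = 17 + 0*-2 = 17
a_1 = 17 + 1*-2 = 15
a_2 = 17 + 2*-2 = 13
...
= [17, 15, 13, 11, 9, 7, 5]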